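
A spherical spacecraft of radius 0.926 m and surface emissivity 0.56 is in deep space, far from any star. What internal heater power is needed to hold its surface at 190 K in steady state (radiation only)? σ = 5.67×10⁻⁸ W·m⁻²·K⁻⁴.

P ≈ 446 W

P = εσ·4πr²·T⁴.
4πr² = 10.78 m²; T⁴ = 1.303×10⁹ K⁴.
P = 0.56·5.67×10⁻⁸·10.78·1.303×10⁹.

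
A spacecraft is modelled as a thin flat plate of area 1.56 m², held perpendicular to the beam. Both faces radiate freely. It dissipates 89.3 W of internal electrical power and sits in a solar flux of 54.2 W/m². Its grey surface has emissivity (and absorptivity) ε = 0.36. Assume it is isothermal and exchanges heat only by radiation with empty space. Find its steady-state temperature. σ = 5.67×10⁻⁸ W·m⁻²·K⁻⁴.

At steady state, absorbed solar power + internal power = radiated power.
Absorbed: α·S·A_cross = 0.36·54.2·1.560 = 30.44 W (cross-section A).
Total input = 30.44 + 89.3 = 119.7 W.
Radiated: εσ·A_surf·T⁴ with A_surf = 2A = 3.120 m².
T⁴ = 119.7/(0.36·5.67×10⁻⁸·3.120) = 1.880×10⁹ K⁴.

T ≈ 208 K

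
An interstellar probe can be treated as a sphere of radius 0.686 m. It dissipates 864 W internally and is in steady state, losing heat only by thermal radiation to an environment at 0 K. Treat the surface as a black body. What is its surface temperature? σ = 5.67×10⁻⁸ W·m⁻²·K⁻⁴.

Steady state: internal power = radiated power, P = εσA T⁴.
Radiating area A = 4πr² = 5.914 m².
T⁴ = P/(εσA) = 864/(1.0·5.67×10⁻⁸·5.914) = 2.577×10⁹ K⁴.
T = (2.577×10⁹)^(1/4).

T ≈ 225 K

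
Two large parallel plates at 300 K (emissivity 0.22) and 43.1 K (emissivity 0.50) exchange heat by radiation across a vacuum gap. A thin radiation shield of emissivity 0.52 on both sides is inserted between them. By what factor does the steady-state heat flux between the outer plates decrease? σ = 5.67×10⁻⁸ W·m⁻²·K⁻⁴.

factor ≈ 1.51

Without shield: q₀ = σΔ(T⁴)/(1/ε₁+1/ε₂−1) with denominator 5.545.
With shield the two gaps are in series; the resistances add: (1/ε₁+1/ε_s−1)+(1/ε_s+1/ε₂−1) = 5.469+2.923 = 8.392.
Heat-flux ratio q₀/q = 8.392/5.545.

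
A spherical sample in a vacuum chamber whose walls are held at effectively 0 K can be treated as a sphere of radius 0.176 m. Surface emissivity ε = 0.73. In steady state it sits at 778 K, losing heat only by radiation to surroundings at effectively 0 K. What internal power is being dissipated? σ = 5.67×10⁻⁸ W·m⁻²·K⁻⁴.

Steady state: P = εσA T⁴.
A = 4πr² = 0.3893 m²; T⁴ = (778)⁴ = 3.664×10¹¹ K⁴.
P = 0.73 × 5.67×10⁻⁸ × 0.3893 × 3.664×10¹¹.

P ≈ 5900 W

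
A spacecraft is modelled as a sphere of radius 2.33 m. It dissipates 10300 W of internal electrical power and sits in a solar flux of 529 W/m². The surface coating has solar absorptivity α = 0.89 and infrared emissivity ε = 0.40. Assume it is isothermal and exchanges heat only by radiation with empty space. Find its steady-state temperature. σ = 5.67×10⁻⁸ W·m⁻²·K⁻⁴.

At steady state, absorbed solar power + internal power = radiated power.
Absorbed: α·S·A_cross = 0.89·529·17.06 = 8030 W (cross-section πr²).
Total input = 8030 + 10300 = 18330 W.
Radiated: εσ·A_surf·T⁴ with A_surf = 4πr² = 68.22 m².
T⁴ = 18330/(0.40·5.67×10⁻⁸·68.22) = 1.185×10¹⁰ K⁴.

T ≈ 330 K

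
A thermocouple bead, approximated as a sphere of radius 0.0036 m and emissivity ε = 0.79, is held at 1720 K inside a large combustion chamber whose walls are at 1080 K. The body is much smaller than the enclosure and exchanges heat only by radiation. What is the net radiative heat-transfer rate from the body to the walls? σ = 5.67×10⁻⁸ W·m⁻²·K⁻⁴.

For a small grey body in a large enclosure: P_net = εσA(T_body⁴ − T_wall⁴).
A = 4πr² = 1.629×10⁻⁴ m²; T_body⁴ − T_wall⁴ = 8.752×10¹² − 1.360×10¹² = 7.392×10¹² K⁴.
|P_net| = 0.79·5.67×10⁻⁸·1.629×10⁻⁴·7.392×10¹².

P_net ≈ 53.9 W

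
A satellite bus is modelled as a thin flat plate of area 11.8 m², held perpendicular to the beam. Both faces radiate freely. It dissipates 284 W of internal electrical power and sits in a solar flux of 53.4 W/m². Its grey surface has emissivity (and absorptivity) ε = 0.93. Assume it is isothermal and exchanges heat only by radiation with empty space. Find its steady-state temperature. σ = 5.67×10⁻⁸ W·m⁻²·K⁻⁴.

At steady state, absorbed solar power + internal power = radiated power.
Absorbed: α·S·A_cross = 0.93·53.4·11.80 = 586.0 W (cross-section A).
Total input = 586.0 + 284 = 870.0 W.
Radiated: εσ·A_surf·T⁴ with A_surf = 2A = 23.60 m².
T⁴ = 870.0/(0.93·5.67×10⁻⁸·23.60) = 6.991×10⁸ K⁴.

T ≈ 163 K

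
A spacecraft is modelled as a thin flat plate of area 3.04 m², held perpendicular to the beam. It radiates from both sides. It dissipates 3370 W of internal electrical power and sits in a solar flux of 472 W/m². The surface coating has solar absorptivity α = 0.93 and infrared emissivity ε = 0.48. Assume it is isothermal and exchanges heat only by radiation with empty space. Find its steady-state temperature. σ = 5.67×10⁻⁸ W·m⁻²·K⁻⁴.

At steady state, absorbed solar power + internal power = radiated power.
Absorbed: α·S·A_cross = 0.93·472·3.040 = 1334 W (cross-section A).
Total input = 1334 + 3370 = 4704 W.
Radiated: εσ·A_surf·T⁴ with A_surf = 2A = 6.080 m².
T⁴ = 4704/(0.48·5.67×10⁻⁸·6.080) = 2.843×10¹⁰ K⁴.

T ≈ 411 K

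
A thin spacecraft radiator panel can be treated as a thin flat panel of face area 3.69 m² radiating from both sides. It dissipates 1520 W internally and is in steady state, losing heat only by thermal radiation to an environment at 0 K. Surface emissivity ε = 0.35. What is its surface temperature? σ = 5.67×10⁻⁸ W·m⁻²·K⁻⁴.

T ≈ 319 K

Steady state: internal power = radiated power, P = εσA T⁴.
Radiating area A = 2·3.69 = 7.380 m².
T⁴ = P/(εσA) = 1520/(0.35·5.67×10⁻⁸·7.380) = 1.038×10¹⁰ K⁴.
T = (1.038×10¹⁰)^(1/4).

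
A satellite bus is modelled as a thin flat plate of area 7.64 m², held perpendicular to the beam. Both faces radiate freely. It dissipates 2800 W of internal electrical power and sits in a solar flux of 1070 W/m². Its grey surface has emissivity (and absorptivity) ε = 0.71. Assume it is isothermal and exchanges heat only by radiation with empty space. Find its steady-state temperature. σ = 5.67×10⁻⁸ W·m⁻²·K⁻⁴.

T ≈ 344 K

At steady state, absorbed solar power + internal power = radiated power.
Absorbed: α·S·A_cross = 0.71·1070·7.640 = 5804 W (cross-section A).
Total input = 5804 + 2800 = 8604 W.
Radiated: εσ·A_surf·T⁴ with A_surf = 2A = 15.28 m².
T⁴ = 8604/(0.71·5.67×10⁻⁸·15.28) = 1.399×10¹⁰ K⁴.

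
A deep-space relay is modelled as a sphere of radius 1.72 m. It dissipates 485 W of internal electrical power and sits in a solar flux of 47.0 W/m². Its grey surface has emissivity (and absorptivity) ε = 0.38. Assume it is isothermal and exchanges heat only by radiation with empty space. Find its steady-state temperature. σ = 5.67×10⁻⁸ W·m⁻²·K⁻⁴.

At steady state, absorbed solar power + internal power = radiated power.
Absorbed: α·S·A_cross = 0.38·47.0·9.294 = 166.0 W (cross-section πr²).
Total input = 166.0 + 485 = 651.0 W.
Radiated: εσ·A_surf·T⁴ with A_surf = 4πr² = 37.18 m².
T⁴ = 651.0/(0.38·5.67×10⁻⁸·37.18) = 8.127×10⁸ K⁴.

T ≈ 169 K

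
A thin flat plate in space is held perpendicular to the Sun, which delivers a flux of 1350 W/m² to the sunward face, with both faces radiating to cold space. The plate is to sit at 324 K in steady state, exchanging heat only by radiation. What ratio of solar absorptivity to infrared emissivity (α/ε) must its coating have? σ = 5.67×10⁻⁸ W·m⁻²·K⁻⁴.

Balance: αS·A = εσ·2A·T⁴ ⇒ α/ε = 2σT⁴/S.
α/ε = 2·5.67×10⁻⁸·(324)⁴/1350 = 2·5.67×10⁻⁸·1.102×10¹⁰/1350.

α/ε ≈ 0.926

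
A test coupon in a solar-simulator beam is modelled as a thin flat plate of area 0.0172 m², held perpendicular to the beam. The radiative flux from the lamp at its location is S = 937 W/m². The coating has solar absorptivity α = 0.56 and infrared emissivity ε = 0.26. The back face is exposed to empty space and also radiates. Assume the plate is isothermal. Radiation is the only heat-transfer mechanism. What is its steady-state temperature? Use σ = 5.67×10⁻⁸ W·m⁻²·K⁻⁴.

T ≈ 365 K

At equilibrium, absorbed power = emitted power.
Absorbing cross-section = A = 0.01720 m²; emitting surface = 2A = 0.03440 m² (ratio 2).
αS·A_cross = εσ·A_surf·T⁴  ⇒  T⁴ = αS/(ε·2σ).
T⁴ = 0.560·937/(0.26·2·5.67×10⁻⁸) = 1.780×10¹⁰ K⁴.
T = (1.780×10¹⁰)^(1/4).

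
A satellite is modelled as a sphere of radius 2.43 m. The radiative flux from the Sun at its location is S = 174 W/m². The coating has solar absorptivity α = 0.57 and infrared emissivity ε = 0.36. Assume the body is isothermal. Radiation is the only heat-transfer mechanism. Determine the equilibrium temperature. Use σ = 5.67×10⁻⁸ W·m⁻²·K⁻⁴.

At equilibrium, absorbed power = emitted power.
Absorbing cross-section = πr² = 18.55 m²; emitting surface = 4πr² = 74.20 m² (ratio 4).
αS·A_cross = εσ·A_surf·T⁴  ⇒  T⁴ = αS/(ε·4σ).
T⁴ = 0.570·174/(0.36·4·5.67×10⁻⁸) = 1.215×10⁹ K⁴.
T = (1.215×10⁹)^(1/4).

T ≈ 187 K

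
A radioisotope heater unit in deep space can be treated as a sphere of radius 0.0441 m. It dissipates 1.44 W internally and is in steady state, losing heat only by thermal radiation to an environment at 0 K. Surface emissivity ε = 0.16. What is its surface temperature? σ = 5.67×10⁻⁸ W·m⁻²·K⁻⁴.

Steady state: internal power = radiated power, P = εσA T⁴.
Radiating area A = 4πr² = 0.02444 m².
T⁴ = P/(εσA) = 1.44/(0.16·5.67×10⁻⁸·0.02444) = 6.495×10⁹ K⁴.
T = (6.495×10⁹)^(1/4).

T ≈ 284 K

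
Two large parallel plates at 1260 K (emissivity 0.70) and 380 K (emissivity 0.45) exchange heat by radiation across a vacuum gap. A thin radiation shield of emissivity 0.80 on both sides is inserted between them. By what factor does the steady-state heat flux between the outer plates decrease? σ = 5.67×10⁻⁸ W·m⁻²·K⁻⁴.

factor ≈ 1.57

Without shield: q₀ = σΔ(T⁴)/(1/ε₁+1/ε₂−1) with denominator 2.651.
With shield the two gaps are in series; the resistances add: (1/ε₁+1/ε_s−1)+(1/ε_s+1/ε₂−1) = 1.679+2.472 = 4.151.
Heat-flux ratio q₀/q = 4.151/2.651.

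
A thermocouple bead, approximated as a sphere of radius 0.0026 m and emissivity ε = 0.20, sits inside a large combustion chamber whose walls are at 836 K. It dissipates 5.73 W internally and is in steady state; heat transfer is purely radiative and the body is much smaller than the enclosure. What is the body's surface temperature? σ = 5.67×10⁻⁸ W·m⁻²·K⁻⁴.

For a small grey body in a large enclosure, net radiated power = εσA(T⁴ − T_w⁴).
Steady state: P = εσA(T⁴ − T_w⁴) with A = 4πr² = 8.495×10⁻⁵ m².
T⁴ = P/(εσA) + T_w⁴ = 5.73/(0.20·5.67×10⁻⁸·8.495×10⁻⁵) + (836)⁴
    = 5.948×10¹² + 4.885×10¹¹ = 6.437×10¹² K⁴.

T ≈ 1590 K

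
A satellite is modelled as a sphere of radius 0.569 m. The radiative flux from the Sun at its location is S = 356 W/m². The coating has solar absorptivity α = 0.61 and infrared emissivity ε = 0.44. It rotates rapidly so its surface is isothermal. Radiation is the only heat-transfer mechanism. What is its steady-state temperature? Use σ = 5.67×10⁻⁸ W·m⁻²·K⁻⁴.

T ≈ 216 K

At equilibrium, absorbed power = emitted power.
Absorbing cross-section = πr² = 1.017 m²; emitting surface = 4πr² = 4.069 m² (ratio 4).
αS·A_cross = εσ·A_surf·T⁴  ⇒  T⁴ = αS/(ε·4σ).
T⁴ = 0.610·356/(0.44·4·5.67×10⁻⁸) = 2.176×10⁹ K⁴.
T = (2.176×10⁹)^(1/4).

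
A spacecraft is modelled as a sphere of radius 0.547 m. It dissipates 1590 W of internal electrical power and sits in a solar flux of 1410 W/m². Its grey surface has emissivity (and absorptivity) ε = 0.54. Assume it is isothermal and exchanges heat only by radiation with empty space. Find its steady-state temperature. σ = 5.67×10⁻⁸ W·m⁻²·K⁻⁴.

T ≈ 376 K

At steady state, absorbed solar power + internal power = radiated power.
Absorbed: α·S·A_cross = 0.54·1410·0.9400 = 715.7 W (cross-section πr²).
Total input = 715.7 + 1590 = 2306 W.
Radiated: εσ·A_surf·T⁴ with A_surf = 4πr² = 3.760 m².
T⁴ = 2306/(0.54·5.67×10⁻⁸·3.760) = 2.003×10¹⁰ K⁴.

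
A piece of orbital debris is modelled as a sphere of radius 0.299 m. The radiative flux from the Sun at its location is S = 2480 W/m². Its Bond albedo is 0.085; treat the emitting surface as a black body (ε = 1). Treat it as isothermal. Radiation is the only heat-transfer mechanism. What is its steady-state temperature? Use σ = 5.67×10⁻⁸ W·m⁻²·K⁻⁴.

T ≈ 316 K

At equilibrium, absorbed power = emitted power.
Absorbing cross-section = πr² = 0.2809 m²; emitting surface = 4πr² = 1.123 m² (ratio 4).
(1−a)S·A_cross = εσ·A_surf·T⁴  ⇒  T⁴ = (1−a)S/(4σ).
T⁴ = 0.915·2480/(4·5.67×10⁻⁸) = 1.001×10¹⁰ K⁴.
T = (1.001×10¹⁰)^(1/4).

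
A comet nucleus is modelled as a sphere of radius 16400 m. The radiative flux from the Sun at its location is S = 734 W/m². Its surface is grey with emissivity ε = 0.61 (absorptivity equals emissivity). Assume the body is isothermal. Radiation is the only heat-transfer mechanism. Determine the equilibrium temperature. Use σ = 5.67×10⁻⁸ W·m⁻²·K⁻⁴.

T ≈ 239 K

At equilibrium, absorbed power = emitted power.
Absorbing cross-section = πr² = 8.450×10⁸ m²; emitting surface = 4πr² = 3.380×10⁹ m² (ratio 4).
εS·A_cross = εσ·A_surf·T⁴  ⇒  T⁴ = S/(4σ)   (ε cancels).
T⁴ = 734/(4·5.67×10⁻⁸) = 3.236×10⁹ K⁴.
T = (3.236×10⁹)^(1/4).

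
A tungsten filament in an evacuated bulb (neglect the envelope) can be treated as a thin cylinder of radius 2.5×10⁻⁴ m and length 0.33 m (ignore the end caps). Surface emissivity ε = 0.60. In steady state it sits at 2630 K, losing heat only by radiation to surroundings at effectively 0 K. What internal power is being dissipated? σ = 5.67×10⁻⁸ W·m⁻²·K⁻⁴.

Steady state: P = εσA T⁴.
A = 2πrL = 5.184×10⁻⁴ m²; T⁴ = (2630)⁴ = 4.784×10¹³ K⁴.
P = 0.60 × 5.67×10⁻⁸ × 5.184×10⁻⁴ × 4.784×10¹³.

P ≈ 844 W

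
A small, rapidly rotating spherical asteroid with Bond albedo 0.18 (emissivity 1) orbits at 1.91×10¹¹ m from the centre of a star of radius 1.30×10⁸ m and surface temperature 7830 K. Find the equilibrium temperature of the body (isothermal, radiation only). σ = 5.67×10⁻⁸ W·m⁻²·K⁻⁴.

T ≈ 137 K

The star's surface emits σT_*⁴; at distance d the flux is S = σT_*⁴(R_*/d)².
S = 5.67×10⁻⁸·(7830)⁴·(1.30×10⁸/1.91×10¹¹)² = 98.73 W/m².
For an isothermal sphere T⁴ = (1−a)S/(4σ) = 3.570×10⁸ K⁴.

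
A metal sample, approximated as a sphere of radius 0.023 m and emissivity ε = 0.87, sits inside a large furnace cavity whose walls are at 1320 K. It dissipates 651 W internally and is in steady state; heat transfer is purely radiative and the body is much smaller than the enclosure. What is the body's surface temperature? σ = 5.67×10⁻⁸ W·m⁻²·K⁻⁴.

T ≈ 1500 K

For a small grey body in a large enclosure, net radiated power = εσA(T⁴ − T_w⁴).
Steady state: P = εσA(T⁴ − T_w⁴) with A = 4πr² = 0.006648 m².
T⁴ = P/(εσA) + T_w⁴ = 651/(0.87·5.67×10⁻⁸·0.006648) + (1320)⁴
    = 1.985×10¹² + 3.036×10¹² = 5.021×10¹² K⁴.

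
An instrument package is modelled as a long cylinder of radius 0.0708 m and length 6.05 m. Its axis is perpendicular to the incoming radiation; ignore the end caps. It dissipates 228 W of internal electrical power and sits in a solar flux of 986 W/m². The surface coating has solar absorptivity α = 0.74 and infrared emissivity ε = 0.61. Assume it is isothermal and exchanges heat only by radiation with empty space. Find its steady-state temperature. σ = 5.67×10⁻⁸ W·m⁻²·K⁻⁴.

T ≈ 309 K

At steady state, absorbed solar power + internal power = radiated power.
Absorbed: α·S·A_cross = 0.74·986·0.8567 = 625.1 W (cross-section 2rL).
Total input = 625.1 + 228 = 853.1 W.
Radiated: εσ·A_surf·T⁴ with A_surf = 2πrL = 2.691 m².
T⁴ = 853.1/(0.61·5.67×10⁻⁸·2.691) = 9.164×10⁹ K⁴.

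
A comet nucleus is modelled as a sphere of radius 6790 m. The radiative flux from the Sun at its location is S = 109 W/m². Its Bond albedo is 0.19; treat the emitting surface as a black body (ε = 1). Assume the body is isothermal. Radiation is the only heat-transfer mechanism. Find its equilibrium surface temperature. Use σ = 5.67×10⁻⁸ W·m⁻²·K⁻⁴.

At equilibrium, absorbed power = emitted power.
Absorbing cross-section = πr² = 1.448×10⁸ m²; emitting surface = 4πr² = 5.794×10⁸ m² (ratio 4).
(1−a)S·A_cross = εσ·A_surf·T⁴  ⇒  T⁴ = (1−a)S/(4σ).
T⁴ = 0.810·109/(4·5.67×10⁻⁸) = 3.893×10⁸ K⁴.
T = (3.893×10⁸)^(1/4).

T ≈ 140 K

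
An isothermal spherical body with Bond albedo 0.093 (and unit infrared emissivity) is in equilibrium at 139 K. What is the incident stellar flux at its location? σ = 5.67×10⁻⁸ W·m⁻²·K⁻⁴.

S ≈ 93.3 W/m²

(1−a)S·πr² = σ·4πr²·T⁴ ⇒ S = 4σT⁴/(1−a).
S = 4·5.67×10⁻⁸·3.733×10⁸/0.907.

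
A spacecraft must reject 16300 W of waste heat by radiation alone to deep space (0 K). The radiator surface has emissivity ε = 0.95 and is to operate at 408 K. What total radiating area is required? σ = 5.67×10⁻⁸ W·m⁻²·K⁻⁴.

P = εσA T⁴ ⇒ A = P/(εσT⁴).
T⁴ = 2.771×10¹⁰ K⁴.
A = 16300/(0.95 × 5.67×10⁻⁸ × 2.771×10¹⁰).

A ≈ 10.9 m²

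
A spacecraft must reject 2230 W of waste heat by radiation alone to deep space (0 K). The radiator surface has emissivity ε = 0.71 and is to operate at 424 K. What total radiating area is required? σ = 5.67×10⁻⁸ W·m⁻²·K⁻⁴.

P = εσA T⁴ ⇒ A = P/(εσT⁴).
T⁴ = 3.232×10¹⁰ K⁴.
A = 2230/(0.71 × 5.67×10⁻⁸ × 3.232×10¹⁰).

A ≈ 1.71 m²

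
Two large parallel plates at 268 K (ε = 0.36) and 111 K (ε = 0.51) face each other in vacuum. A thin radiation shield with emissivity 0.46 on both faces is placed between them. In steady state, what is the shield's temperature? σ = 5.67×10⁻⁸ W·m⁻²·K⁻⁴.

T_s ≈ 221 K

In steady state the net flux on the hot side equals that on the cold side.
σ(T₁⁴−T_s⁴)/D₁ = σ(T_s⁴−T₂⁴)/D₂, with D₁ = 1/ε₁+1/ε_s−1 = 3.952, D₂ = 1/ε_s+1/ε₂−1 = 3.135.
Solve for T_s⁴: T_s⁴ = (D₂·T₁⁴ + D₁·T₂⁴)/(D₁+D₂) = 2.367×10⁹ K⁴.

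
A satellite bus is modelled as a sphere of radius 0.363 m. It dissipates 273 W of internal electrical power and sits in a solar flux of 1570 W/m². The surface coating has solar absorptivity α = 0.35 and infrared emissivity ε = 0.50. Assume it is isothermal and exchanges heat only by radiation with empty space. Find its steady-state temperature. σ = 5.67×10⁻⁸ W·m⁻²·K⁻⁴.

At steady state, absorbed solar power + internal power = radiated power.
Absorbed: α·S·A_cross = 0.35·1570·0.4140 = 227.5 W (cross-section πr²).
Total input = 227.5 + 273 = 500.5 W.
Radiated: εσ·A_surf·T⁴ with A_surf = 4πr² = 1.656 m².
T⁴ = 500.5/(0.50·5.67×10⁻⁸·1.656) = 1.066×10¹⁰ K⁴.

T ≈ 321 K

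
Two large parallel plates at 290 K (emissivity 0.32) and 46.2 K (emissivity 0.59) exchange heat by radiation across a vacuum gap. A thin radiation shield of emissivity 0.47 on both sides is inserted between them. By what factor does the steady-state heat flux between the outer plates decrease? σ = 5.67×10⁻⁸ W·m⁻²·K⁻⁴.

factor ≈ 1.85

Without shield: q₀ = σΔ(T⁴)/(1/ε₁+1/ε₂−1) with denominator 3.820.
With shield the two gaps are in series; the resistances add: (1/ε₁+1/ε_s−1)+(1/ε_s+1/ε₂−1) = 4.253+2.823 = 7.075.
Heat-flux ratio q₀/q = 7.075/3.820.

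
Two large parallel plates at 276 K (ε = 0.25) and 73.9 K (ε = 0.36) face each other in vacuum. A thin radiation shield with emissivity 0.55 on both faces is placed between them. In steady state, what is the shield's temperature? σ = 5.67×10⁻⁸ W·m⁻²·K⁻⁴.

In steady state the net flux on the hot side equals that on the cold side.
σ(T₁⁴−T_s⁴)/D₁ = σ(T_s⁴−T₂⁴)/D₂, with D₁ = 1/ε₁+1/ε_s−1 = 4.818, D₂ = 1/ε_s+1/ε₂−1 = 3.596.
Solve for T_s⁴: T_s⁴ = (D₂·T₁⁴ + D₁·T₂⁴)/(D₁+D₂) = 2.497×10⁹ K⁴.

T_s ≈ 224 K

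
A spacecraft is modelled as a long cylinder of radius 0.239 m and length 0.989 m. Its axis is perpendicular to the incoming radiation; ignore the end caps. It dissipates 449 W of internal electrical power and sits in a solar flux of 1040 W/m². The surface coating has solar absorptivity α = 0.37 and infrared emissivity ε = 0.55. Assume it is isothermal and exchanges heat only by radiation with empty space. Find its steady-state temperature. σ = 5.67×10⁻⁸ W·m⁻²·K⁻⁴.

At steady state, absorbed solar power + internal power = radiated power.
Absorbed: α·S·A_cross = 0.37·1040·0.4727 = 181.9 W (cross-section 2rL).
Total input = 181.9 + 449 = 630.9 W.
Radiated: εσ·A_surf·T⁴ with A_surf = 2πrL = 1.485 m².
T⁴ = 630.9/(0.55·5.67×10⁻⁸·1.485) = 1.362×10¹⁰ K⁴.

T ≈ 342 K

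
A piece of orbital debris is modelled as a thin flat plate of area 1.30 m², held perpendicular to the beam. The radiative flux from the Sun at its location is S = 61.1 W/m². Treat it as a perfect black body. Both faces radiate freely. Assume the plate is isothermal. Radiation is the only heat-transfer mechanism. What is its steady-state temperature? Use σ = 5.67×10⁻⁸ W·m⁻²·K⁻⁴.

At equilibrium, absorbed power = emitted power.
Absorbing cross-section = A = 1.300 m²; emitting surface = 2A = 2.600 m² (ratio 2).
S·A_cross = εσ·A_surf·T⁴  ⇒  T⁴ = S/(2σ).
T⁴ = 1.00·61.1/(2·5.67×10⁻⁸) = 5.388×10⁸ K⁴.
T = (5.388×10⁸)^(1/4).

T ≈ 152 K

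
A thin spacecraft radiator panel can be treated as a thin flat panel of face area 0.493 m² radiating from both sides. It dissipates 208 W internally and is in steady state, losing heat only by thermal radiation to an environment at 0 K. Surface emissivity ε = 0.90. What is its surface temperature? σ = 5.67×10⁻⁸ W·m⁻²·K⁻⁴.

T ≈ 254 K

Steady state: internal power = radiated power, P = εσA T⁴.
Radiating area A = 2·0.493 = 0.9860 m².
T⁴ = P/(εσA) = 208/(0.90·5.67×10⁻⁸·0.9860) = 4.134×10⁹ K⁴.
T = (4.134×10⁹)^(1/4).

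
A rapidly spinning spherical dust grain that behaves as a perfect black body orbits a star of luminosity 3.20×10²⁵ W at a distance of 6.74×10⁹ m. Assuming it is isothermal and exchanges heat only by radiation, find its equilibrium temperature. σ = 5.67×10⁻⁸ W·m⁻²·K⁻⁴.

First find the stellar flux at distance d: S = L/(4πd²) = 3.20×10²⁵/(4π·(6.74×10⁹)²) = 56060 W/m².
For an isothermal sphere, absorbed (1−a)S·πr² = emitted σ·4πr²·T⁴, so T⁴ = (1−a)S/(4σ).
T⁴ = 1.00·56060/(4·5.67×10⁻⁸) = 2.472×10¹¹ K⁴.

T ≈ 705 K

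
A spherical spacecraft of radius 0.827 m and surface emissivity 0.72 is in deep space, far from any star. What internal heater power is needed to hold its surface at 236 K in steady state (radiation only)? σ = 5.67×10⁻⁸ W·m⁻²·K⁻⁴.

P ≈ 1090 W

P = εσ·4πr²·T⁴.
4πr² = 8.595 m²; T⁴ = 3.102×10⁹ K⁴.
P = 0.72·5.67×10⁻⁸·8.595·3.102×10⁹.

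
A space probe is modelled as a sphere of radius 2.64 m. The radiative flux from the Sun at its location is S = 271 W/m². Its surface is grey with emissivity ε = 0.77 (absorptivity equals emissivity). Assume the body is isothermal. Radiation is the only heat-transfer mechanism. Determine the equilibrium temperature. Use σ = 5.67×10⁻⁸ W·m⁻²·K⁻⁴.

T ≈ 186 K

At equilibrium, absorbed power = emitted power.
Absorbing cross-section = πr² = 21.90 m²; emitting surface = 4πr² = 87.58 m² (ratio 4).
εS·A_cross = εσ·A_surf·T⁴  ⇒  T⁴ = S/(4σ)   (ε cancels).
T⁴ = 271/(4·5.67×10⁻⁸) = 1.195×10⁹ K⁴.
T = (1.195×10⁹)^(1/4).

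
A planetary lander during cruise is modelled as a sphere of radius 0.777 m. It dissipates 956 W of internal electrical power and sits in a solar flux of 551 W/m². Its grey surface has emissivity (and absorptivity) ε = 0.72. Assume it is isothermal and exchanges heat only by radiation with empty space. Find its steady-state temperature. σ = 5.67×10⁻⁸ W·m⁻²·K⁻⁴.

At steady state, absorbed solar power + internal power = radiated power.
Absorbed: α·S·A_cross = 0.72·551·1.897 = 752.4 W (cross-section πr²).
Total input = 752.4 + 956 = 1708 W.
Radiated: εσ·A_surf·T⁴ with A_surf = 4πr² = 7.587 m².
T⁴ = 1708/(0.72·5.67×10⁻⁸·7.587) = 5.516×10⁹ K⁴.

T ≈ 273 K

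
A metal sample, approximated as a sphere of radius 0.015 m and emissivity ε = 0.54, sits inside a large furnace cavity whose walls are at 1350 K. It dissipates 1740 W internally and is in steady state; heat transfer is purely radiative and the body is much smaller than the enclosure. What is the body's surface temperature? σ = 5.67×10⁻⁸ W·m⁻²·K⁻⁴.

For a small grey body in a large enclosure, net radiated power = εσA(T⁴ − T_w⁴).
Steady state: P = εσA(T⁴ − T_w⁴) with A = 4πr² = 0.002827 m².
T⁴ = P/(εσA) + T_w⁴ = 1740/(0.54·5.67×10⁻⁸·0.002827) + (1350)⁴
    = 2.010×10¹³ + 3.322×10¹² = 2.342×10¹³ K⁴.

T ≈ 2200 K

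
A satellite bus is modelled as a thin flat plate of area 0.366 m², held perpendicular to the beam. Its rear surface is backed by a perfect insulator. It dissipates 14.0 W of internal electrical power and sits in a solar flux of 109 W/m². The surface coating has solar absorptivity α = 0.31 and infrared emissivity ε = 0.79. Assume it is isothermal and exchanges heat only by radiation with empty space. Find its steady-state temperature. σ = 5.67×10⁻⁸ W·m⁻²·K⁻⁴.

At steady state, absorbed solar power + internal power = radiated power.
Absorbed: α·S·A_cross = 0.31·109·0.3660 = 12.37 W (cross-section A).
Total input = 12.37 + 14.0 = 26.37 W.
Radiated: εσ·A_surf·T⁴ with A_surf = A = 0.3660 m².
T⁴ = 26.37/(0.79·5.67×10⁻⁸·0.3660) = 1.608×10⁹ K⁴.

T ≈ 200 K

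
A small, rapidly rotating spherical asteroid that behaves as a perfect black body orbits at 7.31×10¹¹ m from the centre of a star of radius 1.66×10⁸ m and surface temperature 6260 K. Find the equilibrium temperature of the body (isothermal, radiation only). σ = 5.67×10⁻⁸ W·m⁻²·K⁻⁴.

The star's surface emits σT_*⁴; at distance d the flux is S = σT_*⁴(R_*/d)².
S = 5.67×10⁻⁸·(6260)⁴·(1.66×10⁸/7.31×10¹¹)² = 4.490 W/m².
For an isothermal sphere T⁴ = (1−a)S/(4σ) = 1.980×10⁷ K⁴.

T ≈ 66.7 K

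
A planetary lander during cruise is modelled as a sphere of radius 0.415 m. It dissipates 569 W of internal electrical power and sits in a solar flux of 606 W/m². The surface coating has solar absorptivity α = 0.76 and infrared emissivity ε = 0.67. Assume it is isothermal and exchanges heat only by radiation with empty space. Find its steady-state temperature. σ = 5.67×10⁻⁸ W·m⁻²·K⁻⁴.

T ≈ 316 K

At steady state, absorbed solar power + internal power = radiated power.
Absorbed: α·S·A_cross = 0.76·606·0.5411 = 249.2 W (cross-section πr²).
Total input = 249.2 + 569 = 818.2 W.
Radiated: εσ·A_surf·T⁴ with A_surf = 4πr² = 2.164 m².
T⁴ = 818.2/(0.67·5.67×10⁻⁸·2.164) = 9.952×10⁹ K⁴.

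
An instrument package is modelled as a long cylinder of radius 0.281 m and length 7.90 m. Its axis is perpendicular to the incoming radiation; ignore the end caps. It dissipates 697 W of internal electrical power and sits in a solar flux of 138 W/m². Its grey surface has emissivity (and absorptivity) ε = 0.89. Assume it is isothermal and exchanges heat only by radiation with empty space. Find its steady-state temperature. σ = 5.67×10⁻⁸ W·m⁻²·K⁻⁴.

T ≈ 205 K

At steady state, absorbed solar power + internal power = radiated power.
Absorbed: α·S·A_cross = 0.89·138·4.440 = 545.3 W (cross-section 2rL).
Total input = 545.3 + 697 = 1242 W.
Radiated: εσ·A_surf·T⁴ with A_surf = 2πrL = 13.95 m².
T⁴ = 1242/(0.89·5.67×10⁻⁸·13.95) = 1.765×10⁹ K⁴.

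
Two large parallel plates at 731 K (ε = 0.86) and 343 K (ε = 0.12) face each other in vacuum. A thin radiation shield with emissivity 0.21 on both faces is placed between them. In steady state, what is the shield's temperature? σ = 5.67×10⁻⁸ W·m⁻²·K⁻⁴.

T_s ≈ 674 K

In steady state the net flux on the hot side equals that on the cold side.
σ(T₁⁴−T_s⁴)/D₁ = σ(T_s⁴−T₂⁴)/D₂, with D₁ = 1/ε₁+1/ε_s−1 = 4.925, D₂ = 1/ε_s+1/ε₂−1 = 12.10.
Solve for T_s⁴: T_s⁴ = (D₂·T₁⁴ + D₁·T₂⁴)/(D₁+D₂) = 2.069×10¹¹ K⁴.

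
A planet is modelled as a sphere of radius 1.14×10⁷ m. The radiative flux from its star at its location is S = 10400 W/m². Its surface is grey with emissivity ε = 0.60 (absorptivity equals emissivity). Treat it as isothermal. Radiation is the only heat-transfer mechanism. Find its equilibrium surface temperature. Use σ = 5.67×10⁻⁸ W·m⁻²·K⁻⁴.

T ≈ 463 K

At equilibrium, absorbed power = emitted power.
Absorbing cross-section = πr² = 4.083×10¹⁴ m²; emitting surface = 4πr² = 1.633×10¹⁵ m² (ratio 4).
εS·A_cross = εσ·A_surf·T⁴  ⇒  T⁴ = S/(4σ)   (ε cancels).
T⁴ = 10400/(4·5.67×10⁻⁸) = 4.586×10¹⁰ K⁴.
T = (4.586×10¹⁰)^(1/4).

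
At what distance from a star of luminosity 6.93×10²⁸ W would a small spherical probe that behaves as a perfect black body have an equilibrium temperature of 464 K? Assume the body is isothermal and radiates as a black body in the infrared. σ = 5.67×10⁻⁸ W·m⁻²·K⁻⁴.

d ≈ 7.24×10¹¹ m

For an isothermal black-emitting sphere, (1−a)S·πr² = σ·4πr²·T⁴ ⇒ S = 4σT⁴/(1−a).
S = 4·5.67×10⁻⁸·(464)⁴/1.00 = 10510 W/m².
Flux falls as S = L/(4πd²), so d = √(L/(4πS)) = √(6.93×10²⁸/(4π·10510)).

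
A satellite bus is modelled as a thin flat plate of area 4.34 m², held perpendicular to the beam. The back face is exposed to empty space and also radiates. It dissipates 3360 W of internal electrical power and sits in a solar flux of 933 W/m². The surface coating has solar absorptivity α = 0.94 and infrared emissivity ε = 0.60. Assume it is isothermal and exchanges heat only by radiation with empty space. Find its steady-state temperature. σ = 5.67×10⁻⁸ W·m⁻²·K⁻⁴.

T ≈ 395 K

At steady state, absorbed solar power + internal power = radiated power.
Absorbed: α·S·A_cross = 0.94·933·4.340 = 3806 W (cross-section A).
Total input = 3806 + 3360 = 7166 W.
Radiated: εσ·A_surf·T⁴ with A_surf = 2A = 8.680 m².
T⁴ = 7166/(0.60·5.67×10⁻⁸·8.680) = 2.427×10¹⁰ K⁴.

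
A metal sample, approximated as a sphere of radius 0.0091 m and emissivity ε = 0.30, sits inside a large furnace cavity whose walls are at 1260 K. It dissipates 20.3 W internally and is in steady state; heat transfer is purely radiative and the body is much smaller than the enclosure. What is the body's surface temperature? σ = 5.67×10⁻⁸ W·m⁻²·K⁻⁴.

T ≈ 1380 K

For a small grey body in a large enclosure, net radiated power = εσA(T⁴ − T_w⁴).
Steady state: P = εσA(T⁴ − T_w⁴) with A = 4πr² = 0.001041 m².
T⁴ = P/(εσA) + T_w⁴ = 20.3/(0.30·5.67×10⁻⁸·0.001041) + (1260)⁴
    = 1.147×10¹² + 2.520×10¹² = 3.667×10¹² K⁴.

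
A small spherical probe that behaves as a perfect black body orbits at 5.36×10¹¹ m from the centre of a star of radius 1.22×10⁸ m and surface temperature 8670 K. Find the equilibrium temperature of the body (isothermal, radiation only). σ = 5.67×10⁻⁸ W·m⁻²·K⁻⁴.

T ≈ 92.5 K

The star's surface emits σT_*⁴; at distance d the flux is S = σT_*⁴(R_*/d)².
S = 5.67×10⁻⁸·(8670)⁴·(1.22×10⁸/5.36×10¹¹)² = 16.60 W/m².
For an isothermal sphere T⁴ = (1−a)S/(4σ) = 7.318×10⁷ K⁴.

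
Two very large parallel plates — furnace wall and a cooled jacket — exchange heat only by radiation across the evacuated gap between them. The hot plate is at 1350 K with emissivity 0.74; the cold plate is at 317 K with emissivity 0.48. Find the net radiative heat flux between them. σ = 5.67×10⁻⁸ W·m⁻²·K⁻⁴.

For two infinite grey parallel plates, q = σ(T₁⁴ − T₂⁴)/(1/ε₁ + 1/ε₂ − 1).
T₁⁴ − T₂⁴ = 3.322×10¹² − 1.010×10¹⁰ = 3.311×10¹² K⁴.
1/ε₁ + 1/ε₂ − 1 = 1.351 + 2.083 − 1 = 2.435.
q = 5.67×10⁻⁸ × 3.311×10¹² / 2.435.

q ≈ 77100 W/m²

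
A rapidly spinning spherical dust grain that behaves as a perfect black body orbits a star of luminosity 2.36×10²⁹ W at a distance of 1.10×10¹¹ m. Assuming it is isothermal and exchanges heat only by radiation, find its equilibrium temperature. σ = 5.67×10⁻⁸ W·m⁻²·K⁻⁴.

First find the stellar flux at distance d: S = L/(4πd²) = 2.36×10²⁹/(4π·(1.10×10¹¹)²) = 1.552×10⁶ W/m².
For an isothermal sphere, absorbed (1−a)S·πr² = emitted σ·4πr²·T⁴, so T⁴ = (1−a)S/(4σ).
T⁴ = 1.00·1.552×10⁶/(4·5.67×10⁻⁸) = 6.843×10¹² K⁴.

T ≈ 1620 K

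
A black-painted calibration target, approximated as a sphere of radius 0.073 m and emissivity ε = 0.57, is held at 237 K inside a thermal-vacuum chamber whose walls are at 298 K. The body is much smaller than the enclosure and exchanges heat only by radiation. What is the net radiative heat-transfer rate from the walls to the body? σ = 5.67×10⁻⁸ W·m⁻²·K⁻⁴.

For a small grey body in a large enclosure: P_net = εσA(T_body⁴ − T_wall⁴).
A = 4πr² = 0.06697 m²; T_body⁴ − T_wall⁴ = 3.155×10⁹ − 7.886×10⁹ = -4.731×10⁹ K⁴.
|P_net| = 0.57·5.67×10⁻⁸·0.06697·4.731×10⁹.

P_net ≈ 10.2 W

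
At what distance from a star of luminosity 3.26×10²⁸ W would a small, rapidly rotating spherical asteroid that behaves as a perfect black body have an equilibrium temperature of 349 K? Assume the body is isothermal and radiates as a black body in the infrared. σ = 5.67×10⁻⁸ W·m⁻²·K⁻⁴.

For an isothermal black-emitting sphere, (1−a)S·πr² = σ·4πr²·T⁴ ⇒ S = 4σT⁴/(1−a).
S = 4·5.67×10⁻⁸·(349)⁴/1.00 = 3365 W/m².
Flux falls as S = L/(4πd²), so d = √(L/(4πS)) = √(3.26×10²⁸/(4π·3365)).

d ≈ 8.78×10¹¹ m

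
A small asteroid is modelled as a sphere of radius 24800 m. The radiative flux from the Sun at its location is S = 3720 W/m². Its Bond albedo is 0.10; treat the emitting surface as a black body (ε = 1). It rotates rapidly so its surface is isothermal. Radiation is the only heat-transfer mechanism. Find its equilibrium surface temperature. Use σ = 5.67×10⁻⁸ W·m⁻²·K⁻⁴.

T ≈ 349 K

At equilibrium, absorbed power = emitted power.
Absorbing cross-section = πr² = 1.932×10⁹ m²; emitting surface = 4πr² = 7.729×10⁹ m² (ratio 4).
(1−a)S·A_cross = εσ·A_surf·T⁴  ⇒  T⁴ = (1−a)S/(4σ).
T⁴ = 0.900·3720/(4·5.67×10⁻⁸) = 1.476×10¹⁰ K⁴.
T = (1.476×10¹⁰)^(1/4).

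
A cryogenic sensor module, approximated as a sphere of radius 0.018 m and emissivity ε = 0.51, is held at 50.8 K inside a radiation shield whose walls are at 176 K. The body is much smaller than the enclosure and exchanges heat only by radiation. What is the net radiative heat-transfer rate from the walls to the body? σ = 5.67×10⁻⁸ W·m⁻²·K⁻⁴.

For a small grey body in a large enclosure: P_net = εσA(T_body⁴ − T_wall⁴).
A = 4πr² = 0.004072 m²; T_body⁴ − T_wall⁴ = 6.660×10⁶ − 9.595×10⁸ = -9.529×10⁸ K⁴.
|P_net| = 0.51·5.67×10⁻⁸·0.004072·9.529×10⁸.

P_net ≈ 0.112 W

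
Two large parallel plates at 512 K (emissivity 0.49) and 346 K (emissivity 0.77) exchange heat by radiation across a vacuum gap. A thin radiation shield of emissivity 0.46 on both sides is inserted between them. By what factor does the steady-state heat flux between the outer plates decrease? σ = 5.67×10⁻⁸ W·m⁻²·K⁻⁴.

Without shield: q₀ = σΔ(T⁴)/(1/ε₁+1/ε₂−1) with denominator 2.340.
With shield the two gaps are in series; the resistances add: (1/ε₁+1/ε_s−1)+(1/ε_s+1/ε₂−1) = 3.215+2.473 = 5.687.
Heat-flux ratio q₀/q = 5.687/2.340.

factor ≈ 2.43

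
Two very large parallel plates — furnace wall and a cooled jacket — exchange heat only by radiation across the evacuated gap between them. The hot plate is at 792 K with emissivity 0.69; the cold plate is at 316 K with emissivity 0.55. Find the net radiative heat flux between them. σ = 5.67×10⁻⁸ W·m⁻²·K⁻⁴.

For two infinite grey parallel plates, q = σ(T₁⁴ − T₂⁴)/(1/ε₁ + 1/ε₂ − 1).
T₁⁴ − T₂⁴ = 3.935×10¹¹ − 9.971×10⁹ = 3.835×10¹¹ K⁴.
1/ε₁ + 1/ε₂ − 1 = 1.449 + 1.818 − 1 = 2.267.
q = 5.67×10⁻⁸ × 3.835×10¹¹ / 2.267.

q ≈ 9590 W/m²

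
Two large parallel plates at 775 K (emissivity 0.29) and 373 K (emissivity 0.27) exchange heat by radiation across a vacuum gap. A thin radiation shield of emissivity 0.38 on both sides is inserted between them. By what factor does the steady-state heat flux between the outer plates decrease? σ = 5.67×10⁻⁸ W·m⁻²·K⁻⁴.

Without shield: q₀ = σΔ(T⁴)/(1/ε₁+1/ε₂−1) with denominator 6.152.
With shield the two gaps are in series; the resistances add: (1/ε₁+1/ε_s−1)+(1/ε_s+1/ε₂−1) = 5.080+5.335 = 10.42.
Heat-flux ratio q₀/q = 10.42/6.152.

factor ≈ 1.69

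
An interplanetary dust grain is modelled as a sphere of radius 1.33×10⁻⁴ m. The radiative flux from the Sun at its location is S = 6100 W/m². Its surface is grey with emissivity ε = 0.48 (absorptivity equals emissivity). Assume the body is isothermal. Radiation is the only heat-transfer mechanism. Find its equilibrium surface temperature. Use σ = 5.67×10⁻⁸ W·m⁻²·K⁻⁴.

T ≈ 405 K

At equilibrium, absorbed power = emitted power.
Absorbing cross-section = πr² = 5.557×10⁻⁸ m²; emitting surface = 4πr² = 2.223×10⁻⁷ m² (ratio 4).
εS·A_cross = εσ·A_surf·T⁴  ⇒  T⁴ = S/(4σ)   (ε cancels).
T⁴ = 6100/(4·5.67×10⁻⁸) = 2.690×10¹⁰ K⁴.
T = (2.690×10¹⁰)^(1/4).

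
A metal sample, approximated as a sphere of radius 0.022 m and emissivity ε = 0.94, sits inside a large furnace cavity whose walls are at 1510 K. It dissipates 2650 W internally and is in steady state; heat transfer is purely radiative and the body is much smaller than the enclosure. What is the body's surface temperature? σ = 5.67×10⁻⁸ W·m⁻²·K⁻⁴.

T ≈ 1910 K

For a small grey body in a large enclosure, net radiated power = εσA(T⁴ − T_w⁴).
Steady state: P = εσA(T⁴ − T_w⁴) with A = 4πr² = 0.006082 m².
T⁴ = P/(εσA) + T_w⁴ = 2650/(0.94·5.67×10⁻⁸·0.006082) + (1510)⁴
    = 8.175×10¹² + 5.199×10¹² = 1.337×10¹³ K⁴.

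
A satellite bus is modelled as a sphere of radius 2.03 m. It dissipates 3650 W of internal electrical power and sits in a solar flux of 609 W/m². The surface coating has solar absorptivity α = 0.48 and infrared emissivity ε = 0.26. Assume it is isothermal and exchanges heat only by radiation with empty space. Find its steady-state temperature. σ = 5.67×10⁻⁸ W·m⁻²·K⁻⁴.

T ≈ 314 K

At steady state, absorbed solar power + internal power = radiated power.
Absorbed: α·S·A_cross = 0.48·609·12.95 = 3784 W (cross-section πr²).
Total input = 3784 + 3650 = 7434 W.
Radiated: εσ·A_surf·T⁴ with A_surf = 4πr² = 51.78 m².
T⁴ = 7434/(0.26·5.67×10⁻⁸·51.78) = 9.738×10⁹ K⁴.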